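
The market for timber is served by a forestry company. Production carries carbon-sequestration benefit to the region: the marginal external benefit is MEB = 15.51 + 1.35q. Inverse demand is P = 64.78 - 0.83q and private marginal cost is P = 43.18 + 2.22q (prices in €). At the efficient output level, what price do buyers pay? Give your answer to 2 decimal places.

Social marginal cost = private MC − MEB = 27.67 + 0.87q.
Set SMC = demand: 27.67 + 0.87q = 64.78 - 0.83q → q* = 21.8294.
Consumer price on the demand curve at q*: 64.78 − 0.83×21.8294 = 46.6616.

P = €46.66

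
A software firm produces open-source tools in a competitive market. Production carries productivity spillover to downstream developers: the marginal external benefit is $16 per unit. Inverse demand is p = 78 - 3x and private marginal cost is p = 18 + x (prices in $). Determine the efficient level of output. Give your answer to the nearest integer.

Social marginal cost = private MC − MEB = 2 + x.
Set SMC = demand: 2 + x = 78 - 3x → x* = 19.0000.

x* = 19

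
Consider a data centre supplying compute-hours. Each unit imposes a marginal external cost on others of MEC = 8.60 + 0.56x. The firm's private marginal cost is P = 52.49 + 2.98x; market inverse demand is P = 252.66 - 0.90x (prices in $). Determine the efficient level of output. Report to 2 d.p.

Social marginal cost = private MC + MEC = 61.09 + 3.54x.
Set SMC = demand: 61.09 + 3.54x = 252.66 - 0.90x → x* = 43.1464.

x* = 43.15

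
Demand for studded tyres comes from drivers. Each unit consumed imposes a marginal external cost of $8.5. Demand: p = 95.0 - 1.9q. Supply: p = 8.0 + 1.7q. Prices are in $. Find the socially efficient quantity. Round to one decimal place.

Social marginal benefit = demand − MEC = 86.5 - 1.9q.
Set SMB = MC: 86.5 - 1.9q = 8.0 + 1.7q → q* = 21.8056.

q* = 21.8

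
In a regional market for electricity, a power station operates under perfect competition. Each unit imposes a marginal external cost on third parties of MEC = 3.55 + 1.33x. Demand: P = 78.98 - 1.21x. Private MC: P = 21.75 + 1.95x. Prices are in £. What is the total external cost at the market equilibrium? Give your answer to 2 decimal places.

Market equilibrium (private): 21.75 + 1.95x = 78.98 - 1.21x → x_m = 18.1108.
Total external cost = ∫₀^{x_m} (3.55 + 1.33x) dx = 3.55×18.1108 + ½×1.33×18.1108² = 282.4141.

£282.41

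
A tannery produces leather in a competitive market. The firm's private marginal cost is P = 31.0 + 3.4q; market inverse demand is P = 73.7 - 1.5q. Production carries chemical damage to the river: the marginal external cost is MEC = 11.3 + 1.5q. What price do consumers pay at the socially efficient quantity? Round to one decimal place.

Social marginal cost = private MC + MEC = 42.3 + 4.9q.
Set SMC = demand: 42.3 + 4.9q = 73.7 - 1.5q → q* = 4.9063.
Consumer price on the demand curve at q*: 73.7 − 1.5×4.9063 = 66.3406.

P = 66.3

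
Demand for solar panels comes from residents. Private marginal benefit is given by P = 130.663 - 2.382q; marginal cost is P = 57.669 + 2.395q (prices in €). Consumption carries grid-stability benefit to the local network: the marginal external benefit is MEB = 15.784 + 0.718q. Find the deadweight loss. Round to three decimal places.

DWL = €88.180

Market equilibrium (private): 57.669 + 2.395q = 130.663 - 2.382q → q_m = 15.2803.
Social marginal benefit = demand + MEB = 146.447 - 1.664q.
Set SMB = MC: 146.447 - 1.664q = 57.669 + 2.395q → q* = 21.8719.
The welfare-loss triangle has base |q_m − q*| and height MEB(q_m) (the vertical gap between SMB and MC is zero at q* and MEB at q_m).
DWL = ½ × 6.5916 × 26.7553 = 88.1801.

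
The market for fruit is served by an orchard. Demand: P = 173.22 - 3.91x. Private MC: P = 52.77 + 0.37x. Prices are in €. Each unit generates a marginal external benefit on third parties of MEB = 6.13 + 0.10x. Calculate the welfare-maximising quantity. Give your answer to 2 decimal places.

Social marginal cost = private MC − MEB = 46.64 + 0.27x.
Set SMC = demand: 46.64 + 0.27x = 173.22 - 3.91x → x* = 30.2823.

x* = 30.28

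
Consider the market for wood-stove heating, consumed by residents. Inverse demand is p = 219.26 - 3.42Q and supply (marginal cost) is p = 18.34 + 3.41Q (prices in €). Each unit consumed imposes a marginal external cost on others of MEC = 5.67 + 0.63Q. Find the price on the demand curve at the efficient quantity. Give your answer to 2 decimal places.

Social marginal benefit = demand − MEC = 213.59 - 4.05Q.
Set SMB = MC: 213.59 - 4.05Q = 18.34 + 3.41Q → Q* = 26.1729.
Consumer price on the demand curve at Q*: 219.26 − 3.42×26.1729 = 129.7487.

P = €129.75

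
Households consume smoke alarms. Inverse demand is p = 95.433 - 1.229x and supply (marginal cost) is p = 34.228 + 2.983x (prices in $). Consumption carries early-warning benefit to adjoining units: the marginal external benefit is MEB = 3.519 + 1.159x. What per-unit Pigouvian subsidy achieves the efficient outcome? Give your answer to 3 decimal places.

subsidy = $28.090 per unit

Social marginal benefit = demand + MEB = 98.952 - 0.070x.
Set SMB = MC: 98.952 - 0.070x = 34.228 + 2.983x → x* = 21.2001.
The Pigouvian subsidy equals MEB at x*: 3.519 + 1.159×21.2001 = 28.0899.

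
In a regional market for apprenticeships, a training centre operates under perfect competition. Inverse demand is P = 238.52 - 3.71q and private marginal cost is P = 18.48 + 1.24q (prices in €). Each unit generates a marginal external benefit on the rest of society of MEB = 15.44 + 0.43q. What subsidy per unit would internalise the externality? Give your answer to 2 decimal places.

subsidy = €37.84 per unit

Social marginal cost = private MC − MEB = 3.04 + 0.81q.
Set SMC = demand: 3.04 + 0.81q = 238.52 - 3.71q → q* = 52.0973.
The Pigouvian subsidy equals MEB at q*: 15.44 + 0.43×52.0973 = 37.8418.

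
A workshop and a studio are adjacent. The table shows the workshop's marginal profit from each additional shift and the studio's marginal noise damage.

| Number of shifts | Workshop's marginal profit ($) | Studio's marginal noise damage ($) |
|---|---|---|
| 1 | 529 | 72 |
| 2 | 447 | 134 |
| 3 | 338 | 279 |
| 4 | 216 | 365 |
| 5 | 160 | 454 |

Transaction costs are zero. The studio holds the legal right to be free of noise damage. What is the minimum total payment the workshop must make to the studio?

$485

Efficient level: marginal profit ≥ marginal noise damage through level 3, so k* = 3.
With the studio holding the right, the workshop must at least compensate total damage at k*: 72 + 134 + 279 = 485.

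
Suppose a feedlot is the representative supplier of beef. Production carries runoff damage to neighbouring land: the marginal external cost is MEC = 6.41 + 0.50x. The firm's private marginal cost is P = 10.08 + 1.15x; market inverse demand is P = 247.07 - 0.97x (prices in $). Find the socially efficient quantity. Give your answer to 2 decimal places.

x* = 88.01

Social marginal cost = private MC + MEC = 16.49 + 1.65x.
Set SMC = demand: 16.49 + 1.65x = 247.07 - 0.97x → x* = 88.0076.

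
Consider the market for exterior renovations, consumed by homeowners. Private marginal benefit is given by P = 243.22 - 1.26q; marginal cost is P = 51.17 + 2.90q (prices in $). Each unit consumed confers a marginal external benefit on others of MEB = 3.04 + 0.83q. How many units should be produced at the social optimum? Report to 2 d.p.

q* = 58.59

Social marginal benefit = demand + MEB = 246.26 - 0.43q.
Set SMB = MC: 246.26 - 0.43q = 51.17 + 2.90q → q* = 58.5856.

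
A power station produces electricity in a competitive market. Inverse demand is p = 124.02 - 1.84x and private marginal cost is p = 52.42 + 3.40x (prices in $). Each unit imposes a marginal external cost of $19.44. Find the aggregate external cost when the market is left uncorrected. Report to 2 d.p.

$265.63

Market equilibrium (private): 52.42 + 3.40x = 124.02 - 1.84x → x_m = 13.6641.
Total external cost = MEC × x_m = 19.44 × 13.6641 = 265.6301.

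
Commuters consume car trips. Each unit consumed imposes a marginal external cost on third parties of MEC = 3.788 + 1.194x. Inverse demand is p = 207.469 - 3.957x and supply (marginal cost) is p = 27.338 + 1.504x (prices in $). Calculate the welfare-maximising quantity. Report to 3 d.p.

Social marginal benefit = demand − MEC = 203.681 - 5.151x.
Set SMB = MC: 203.681 - 5.151x = 27.338 + 1.504x → x* = 26.4978.

x* = 26.498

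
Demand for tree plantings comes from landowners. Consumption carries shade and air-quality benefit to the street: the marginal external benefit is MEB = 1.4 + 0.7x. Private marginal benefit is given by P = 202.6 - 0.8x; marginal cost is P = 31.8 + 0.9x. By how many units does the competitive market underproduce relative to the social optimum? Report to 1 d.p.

71.7 units

Market equilibrium (private): 31.8 + 0.9x = 202.6 - 0.8x → x_m = 100.4706.
Social marginal benefit = demand + MEB = 204.0 - 0.1x.
Set SMB = MC: 204.0 - 0.1x = 31.8 + 0.9x → x* = 172.2000.
Gap = |100.4706 − 172.2000| = 71.7294.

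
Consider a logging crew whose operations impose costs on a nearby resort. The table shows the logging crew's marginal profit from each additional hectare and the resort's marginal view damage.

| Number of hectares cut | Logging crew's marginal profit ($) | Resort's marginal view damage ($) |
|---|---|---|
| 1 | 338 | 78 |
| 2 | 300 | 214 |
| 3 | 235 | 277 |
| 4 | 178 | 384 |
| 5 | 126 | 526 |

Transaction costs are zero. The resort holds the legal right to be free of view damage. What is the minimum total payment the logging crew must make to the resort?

$292

Efficient level: marginal profit ≥ marginal view damage through level 2, so k* = 2.
With the resort holding the right, the logging crew must at least compensate total damage at k*: 78 + 214 = 292.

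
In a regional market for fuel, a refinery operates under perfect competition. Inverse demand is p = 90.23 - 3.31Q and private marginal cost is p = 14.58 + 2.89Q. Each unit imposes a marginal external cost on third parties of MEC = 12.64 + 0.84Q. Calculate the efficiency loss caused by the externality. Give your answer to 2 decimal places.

DWL = 37.21

Market equilibrium (private): 14.58 + 2.89Q = 90.23 - 3.31Q → Q_m = 12.2016.
Social marginal cost = private MC + MEC = 27.22 + 3.73Q.
Set SMC = demand: 27.22 + 3.73Q = 90.23 - 3.31Q → Q* = 8.9503.
The loss is the area between SMC and demand from Q* to Q_m; with linear curves that's a triangle of height MEC(Q_m).
DWL = ½ × 3.2513 × 22.8894 = 37.2102.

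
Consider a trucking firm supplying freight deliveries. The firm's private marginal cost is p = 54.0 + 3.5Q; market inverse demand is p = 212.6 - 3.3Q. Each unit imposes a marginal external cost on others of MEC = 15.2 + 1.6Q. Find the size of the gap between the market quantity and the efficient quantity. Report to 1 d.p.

Market equilibrium (private): 54.0 + 3.5Q = 212.6 - 3.3Q → Q_m = 23.3235.
Social marginal cost = private MC + MEC = 69.2 + 5.1Q.
Set SMC = demand: 69.2 + 5.1Q = 212.6 - 3.3Q → Q* = 17.0714.
Gap = |23.3235 − 17.0714| = 6.2521.

6.3 units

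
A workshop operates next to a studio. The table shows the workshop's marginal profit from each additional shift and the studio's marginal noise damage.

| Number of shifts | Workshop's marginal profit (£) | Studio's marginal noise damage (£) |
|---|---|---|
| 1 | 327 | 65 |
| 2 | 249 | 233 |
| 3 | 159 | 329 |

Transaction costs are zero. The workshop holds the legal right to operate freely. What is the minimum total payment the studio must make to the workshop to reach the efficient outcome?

Left alone the workshop would choose level 3 (marginal profit stays positive).
Efficient level: k* = 2 (marginal profit ≥ marginal noise damage through 2).
The studio must at least cover the workshop's forgone profit from cutting 3→2: 159 = 159.

£159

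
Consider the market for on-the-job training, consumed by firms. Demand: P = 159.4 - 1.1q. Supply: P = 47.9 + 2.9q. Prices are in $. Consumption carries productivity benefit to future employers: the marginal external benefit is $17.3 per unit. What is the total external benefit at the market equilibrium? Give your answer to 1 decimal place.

$482.2

Market equilibrium (private): 47.9 + 2.9q = 159.4 - 1.1q → q_m = 27.8750.
Total external benefit = MEB × q_m = 17.3 × 27.8750 = 482.2375.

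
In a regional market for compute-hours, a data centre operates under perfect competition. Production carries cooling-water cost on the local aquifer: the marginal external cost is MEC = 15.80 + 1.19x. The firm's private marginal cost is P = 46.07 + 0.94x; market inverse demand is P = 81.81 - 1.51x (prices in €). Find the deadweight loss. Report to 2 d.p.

DWL = €151.04

Market equilibrium (private): 46.07 + 0.94x = 81.81 - 1.51x → x_m = 14.5878.
Social marginal cost = private MC + MEC = 61.87 + 2.13x.
Set SMC = demand: 61.87 + 2.13x = 81.81 - 1.51x → x* = 5.4780.
Between x* and x_m the wedge SMC − demand runs linearly from 0 to MEC(x_m), so the loss is a triangle.
DWL = ½ × 9.1098 × 33.1594 = 151.0378.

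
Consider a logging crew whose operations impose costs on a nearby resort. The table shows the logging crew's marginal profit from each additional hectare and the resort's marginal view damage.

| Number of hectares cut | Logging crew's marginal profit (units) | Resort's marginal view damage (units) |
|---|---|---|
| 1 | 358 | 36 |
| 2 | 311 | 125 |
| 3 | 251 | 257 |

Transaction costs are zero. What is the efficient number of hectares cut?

Bargaining reaches the level where marginal profit last exceeds marginal view damage.
That holds through level 2 (311 ≥ 125) but not at 3 (251 < 257).

2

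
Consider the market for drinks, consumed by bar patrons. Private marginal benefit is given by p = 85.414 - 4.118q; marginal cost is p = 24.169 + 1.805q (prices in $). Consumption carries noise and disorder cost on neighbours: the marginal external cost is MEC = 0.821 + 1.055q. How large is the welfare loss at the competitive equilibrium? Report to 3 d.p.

Market equilibrium (private): 24.169 + 1.805q = 85.414 - 4.118q → q_m = 10.3402.
Social marginal benefit = demand − MEC = 84.593 - 5.173q.
Set SMB = MC: 84.593 - 5.173q = 24.169 + 1.805q → q* = 8.6592.
The loss is the area between SMB and MC from q* to q_m; with linear curves that's a triangle of height MEC(q_m).
DWL = ½ × 1.6810 × 11.7299 = 9.8590.

DWL = $9.859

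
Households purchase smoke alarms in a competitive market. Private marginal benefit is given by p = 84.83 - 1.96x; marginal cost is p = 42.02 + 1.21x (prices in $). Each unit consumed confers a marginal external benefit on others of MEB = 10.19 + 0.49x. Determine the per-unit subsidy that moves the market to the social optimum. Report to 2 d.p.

subsidy = $19.88 per unit

Social marginal benefit = demand + MEB = 95.02 - 1.47x.
Set SMB = MC: 95.02 - 1.47x = 42.02 + 1.21x → x* = 19.7761.
The Pigouvian subsidy equals MEB at x*: 10.19 + 0.49×19.7761 = 19.8803.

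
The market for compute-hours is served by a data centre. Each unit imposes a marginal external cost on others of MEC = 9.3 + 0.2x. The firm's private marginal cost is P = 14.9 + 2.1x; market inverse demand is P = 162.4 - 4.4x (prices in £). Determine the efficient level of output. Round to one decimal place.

Social marginal cost = private MC + MEC = 24.2 + 2.3x.
Set SMC = demand: 24.2 + 2.3x = 162.4 - 4.4x → x* = 20.6269.

x* = 20.6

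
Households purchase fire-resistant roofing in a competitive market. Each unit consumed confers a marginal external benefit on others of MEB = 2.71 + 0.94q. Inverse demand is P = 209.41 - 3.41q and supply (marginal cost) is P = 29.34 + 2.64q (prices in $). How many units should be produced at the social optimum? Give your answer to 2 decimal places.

q* = 35.77

Social marginal benefit = demand + MEB = 212.12 - 2.47q.
Set SMB = MC: 212.12 - 2.47q = 29.34 + 2.64q → q* = 35.7691.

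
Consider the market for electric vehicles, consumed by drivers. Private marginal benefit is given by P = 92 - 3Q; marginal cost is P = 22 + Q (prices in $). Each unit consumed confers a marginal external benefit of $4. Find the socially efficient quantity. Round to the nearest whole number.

Social marginal benefit = demand + MEB = 96 - 3Q.
Set SMB = MC: 96 - 3Q = 22 + Q → Q* = 18.5000.

Q* = 19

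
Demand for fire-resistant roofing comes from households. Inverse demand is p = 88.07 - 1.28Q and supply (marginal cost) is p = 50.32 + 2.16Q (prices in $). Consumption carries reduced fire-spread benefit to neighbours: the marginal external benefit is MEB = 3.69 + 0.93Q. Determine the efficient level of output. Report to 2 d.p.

Social marginal benefit = demand + MEB = 91.76 - 0.35Q.
Set SMB = MC: 91.76 - 0.35Q = 50.32 + 2.16Q → Q* = 16.5100.

Q* = 16.51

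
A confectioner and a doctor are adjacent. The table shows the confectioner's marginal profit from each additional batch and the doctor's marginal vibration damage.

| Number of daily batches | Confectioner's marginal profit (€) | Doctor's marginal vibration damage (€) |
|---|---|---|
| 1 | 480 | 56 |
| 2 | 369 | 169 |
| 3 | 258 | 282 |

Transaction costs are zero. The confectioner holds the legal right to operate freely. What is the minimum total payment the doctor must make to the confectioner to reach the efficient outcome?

€258

Left alone the confectioner would choose level 3 (marginal profit stays positive).
Efficient level: k* = 2 (marginal profit ≥ marginal vibration damage through 2).
The doctor must at least cover the confectioner's forgone profit from cutting 3→2: 258 = 258.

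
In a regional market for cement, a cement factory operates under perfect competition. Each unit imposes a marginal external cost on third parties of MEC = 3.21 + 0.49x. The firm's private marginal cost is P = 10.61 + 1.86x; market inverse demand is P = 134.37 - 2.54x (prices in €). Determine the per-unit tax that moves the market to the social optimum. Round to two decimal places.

tax = €15.29 per unit

Social marginal cost = private MC + MEC = 13.82 + 2.35x.
Set SMC = demand: 13.82 + 2.35x = 134.37 - 2.54x → x* = 24.6524.
The Pigouvian tax equals MEC at x*: 3.21 + 0.49×24.6524 = 15.2897.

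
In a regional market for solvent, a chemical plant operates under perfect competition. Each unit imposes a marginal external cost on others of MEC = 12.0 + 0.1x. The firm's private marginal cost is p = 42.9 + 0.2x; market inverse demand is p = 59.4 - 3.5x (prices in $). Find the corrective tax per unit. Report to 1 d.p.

tax = $12.1 per unit

Social marginal cost = private MC + MEC = 54.9 + 0.3x.
Set SMC = demand: 54.9 + 0.3x = 59.4 - 3.5x → x* = 1.1842.
The Pigouvian tax equals MEC at x*: 12.0 + 0.1×1.1842 = 12.1184.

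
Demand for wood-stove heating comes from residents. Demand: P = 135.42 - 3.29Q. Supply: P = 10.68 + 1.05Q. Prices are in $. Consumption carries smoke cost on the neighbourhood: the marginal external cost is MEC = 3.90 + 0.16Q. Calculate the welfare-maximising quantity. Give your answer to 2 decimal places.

Q* = 26.85

Social marginal benefit = demand − MEC = 131.52 - 3.45Q.
Set SMB = MC: 131.52 - 3.45Q = 10.68 + 1.05Q → Q* = 26.8533.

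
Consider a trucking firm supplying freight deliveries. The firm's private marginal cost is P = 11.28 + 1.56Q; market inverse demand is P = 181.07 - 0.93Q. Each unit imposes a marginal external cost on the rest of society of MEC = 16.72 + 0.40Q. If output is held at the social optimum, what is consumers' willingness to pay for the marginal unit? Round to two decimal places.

P = 131.81

Social marginal cost = private MC + MEC = 28.00 + 1.96Q.
Set SMC = demand: 28.00 + 1.96Q = 181.07 - 0.93Q → Q* = 52.9654.
Consumer price on the demand curve at Q*: 181.07 − 0.93×52.9654 = 131.8122.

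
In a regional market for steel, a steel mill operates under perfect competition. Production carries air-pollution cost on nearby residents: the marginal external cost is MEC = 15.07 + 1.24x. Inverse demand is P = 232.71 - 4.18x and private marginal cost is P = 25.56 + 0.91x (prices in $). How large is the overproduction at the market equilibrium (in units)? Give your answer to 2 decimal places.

Market equilibrium (private): 25.56 + 0.91x = 232.71 - 4.18x → x_m = 40.6974.
Social marginal cost = private MC + MEC = 40.63 + 2.15x.
Set SMC = demand: 40.63 + 2.15x = 232.71 - 4.18x → x* = 30.3444.
Gap = |40.6974 − 30.3444| = 10.3530.

10.35 units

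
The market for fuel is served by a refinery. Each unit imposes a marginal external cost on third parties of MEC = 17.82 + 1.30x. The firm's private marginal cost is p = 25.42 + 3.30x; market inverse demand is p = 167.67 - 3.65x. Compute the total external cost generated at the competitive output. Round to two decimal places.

637.03

Market equilibrium (private): 25.42 + 3.30x = 167.67 - 3.65x → x_m = 20.4676.
Total external cost = ∫₀^{x_m} (17.82 + 1.30x) dx = 17.82×20.4676 + ½×1.30×20.4676² = 637.0324.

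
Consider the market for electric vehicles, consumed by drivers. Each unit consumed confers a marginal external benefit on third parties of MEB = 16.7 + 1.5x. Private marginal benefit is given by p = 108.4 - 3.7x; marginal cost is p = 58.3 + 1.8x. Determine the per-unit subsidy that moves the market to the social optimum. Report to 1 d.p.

subsidy = 41.8 per unit

Social marginal benefit = demand + MEB = 125.1 - 2.2x.
Set SMB = MC: 125.1 - 2.2x = 58.3 + 1.8x → x* = 16.7000.
The Pigouvian subsidy equals MEB at x*: 16.7 + 1.5×16.7000 = 41.7500.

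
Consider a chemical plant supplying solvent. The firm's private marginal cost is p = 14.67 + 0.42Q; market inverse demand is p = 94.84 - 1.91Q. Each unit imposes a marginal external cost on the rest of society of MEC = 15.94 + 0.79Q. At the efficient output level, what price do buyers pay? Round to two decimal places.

Social marginal cost = private MC + MEC = 30.61 + 1.21Q.
Set SMC = demand: 30.61 + 1.21Q = 94.84 - 1.91Q → Q* = 20.5865.
Consumer price on the demand curve at Q*: 94.84 − 1.91×20.5865 = 55.5198.

P = 55.52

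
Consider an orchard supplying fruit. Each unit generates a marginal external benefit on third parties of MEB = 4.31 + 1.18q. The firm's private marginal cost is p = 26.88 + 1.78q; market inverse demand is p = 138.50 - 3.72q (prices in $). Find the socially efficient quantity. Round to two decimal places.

q* = 26.84

Social marginal cost = private MC − MEB = 22.57 + 0.60q.
Set SMC = demand: 22.57 + 0.60q = 138.50 - 3.72q → q* = 26.8356.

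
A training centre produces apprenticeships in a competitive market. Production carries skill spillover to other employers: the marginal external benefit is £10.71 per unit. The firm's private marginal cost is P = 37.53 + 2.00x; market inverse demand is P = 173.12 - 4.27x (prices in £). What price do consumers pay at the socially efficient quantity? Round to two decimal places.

Social marginal cost = private MC − MEB = 26.82 + 2.00x.
Set SMC = demand: 26.82 + 2.00x = 173.12 - 4.27x → x* = 23.3333.
Consumer price on the demand curve at x*: 173.12 − 4.27×23.3333 = 73.4868.

P = £73.49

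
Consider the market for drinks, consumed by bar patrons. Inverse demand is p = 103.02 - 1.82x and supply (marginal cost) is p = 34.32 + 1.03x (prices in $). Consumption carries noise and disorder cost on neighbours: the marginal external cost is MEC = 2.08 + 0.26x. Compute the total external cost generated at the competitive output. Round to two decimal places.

$125.68

Market equilibrium (private): 34.32 + 1.03x = 103.02 - 1.82x → x_m = 24.1053.
Total external cost = ∫₀^{x_m} (2.08 + 0.26x) dx = 2.08×24.1053 + ½×0.26×24.1053² = 125.6775.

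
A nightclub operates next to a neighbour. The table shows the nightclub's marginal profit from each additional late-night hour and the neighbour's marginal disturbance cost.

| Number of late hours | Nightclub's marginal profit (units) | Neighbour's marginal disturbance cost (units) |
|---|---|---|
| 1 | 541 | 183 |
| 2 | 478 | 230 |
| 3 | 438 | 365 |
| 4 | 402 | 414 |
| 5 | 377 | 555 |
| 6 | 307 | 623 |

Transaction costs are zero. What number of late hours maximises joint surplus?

3

Bargaining reaches the level where marginal profit last exceeds marginal disturbance cost.
That holds through level 3 (438 ≥ 365) but not at 4 (402 < 414).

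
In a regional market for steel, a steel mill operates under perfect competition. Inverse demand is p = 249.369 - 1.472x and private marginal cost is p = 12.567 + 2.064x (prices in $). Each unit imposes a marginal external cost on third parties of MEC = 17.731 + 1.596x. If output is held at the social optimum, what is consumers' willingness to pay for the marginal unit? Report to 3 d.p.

P = $186.533

Social marginal cost = private MC + MEC = 30.298 + 3.660x.
Set SMC = demand: 30.298 + 3.660x = 249.369 - 1.472x → x* = 42.6873.
Consumer price on the demand curve at x*: 249.369 − 1.472×42.6873 = 186.5333.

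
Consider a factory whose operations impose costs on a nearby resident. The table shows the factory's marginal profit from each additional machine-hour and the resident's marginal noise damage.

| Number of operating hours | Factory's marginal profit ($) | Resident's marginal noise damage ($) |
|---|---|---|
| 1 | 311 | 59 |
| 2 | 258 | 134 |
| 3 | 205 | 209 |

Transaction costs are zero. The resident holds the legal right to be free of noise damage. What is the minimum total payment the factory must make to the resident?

$193

Efficient level: marginal profit ≥ marginal noise damage through level 2, so k* = 2.
With the resident holding the right, the factory must at least compensate total damage at k*: 59 + 134 = 193.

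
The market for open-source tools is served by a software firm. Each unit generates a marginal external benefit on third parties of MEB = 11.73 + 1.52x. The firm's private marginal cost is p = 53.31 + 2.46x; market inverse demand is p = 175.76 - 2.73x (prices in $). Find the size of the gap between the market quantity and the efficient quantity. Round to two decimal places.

Market equilibrium (private): 53.31 + 2.46x = 175.76 - 2.73x → x_m = 23.5934.
Social marginal cost = private MC − MEB = 41.58 + 0.94x.
Set SMC = demand: 41.58 + 0.94x = 175.76 - 2.73x → x* = 36.5613.
Gap = |23.5934 − 36.5613| = 12.9679.

12.97 units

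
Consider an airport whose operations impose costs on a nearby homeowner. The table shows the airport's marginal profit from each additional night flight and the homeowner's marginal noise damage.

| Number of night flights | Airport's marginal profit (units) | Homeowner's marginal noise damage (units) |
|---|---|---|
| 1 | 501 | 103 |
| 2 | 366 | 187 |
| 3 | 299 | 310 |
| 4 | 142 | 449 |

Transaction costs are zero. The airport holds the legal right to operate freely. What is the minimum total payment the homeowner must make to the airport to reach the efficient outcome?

441

Left alone the airport would choose level 4 (marginal profit stays positive).
Efficient level: k* = 2 (marginal profit ≥ marginal noise damage through 2).
The homeowner must at least cover the airport's forgone profit from cutting 4→2: 299 + 142 = 441.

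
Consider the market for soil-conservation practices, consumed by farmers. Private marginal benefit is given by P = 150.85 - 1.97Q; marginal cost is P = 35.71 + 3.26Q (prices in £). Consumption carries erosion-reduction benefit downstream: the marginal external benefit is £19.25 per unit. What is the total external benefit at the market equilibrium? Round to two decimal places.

Market equilibrium (private): 35.71 + 3.26Q = 150.85 - 1.97Q → Q_m = 22.0153.
Total external benefit = MEB × Q_m = 19.25 × 22.0153 = 423.7945.

£423.79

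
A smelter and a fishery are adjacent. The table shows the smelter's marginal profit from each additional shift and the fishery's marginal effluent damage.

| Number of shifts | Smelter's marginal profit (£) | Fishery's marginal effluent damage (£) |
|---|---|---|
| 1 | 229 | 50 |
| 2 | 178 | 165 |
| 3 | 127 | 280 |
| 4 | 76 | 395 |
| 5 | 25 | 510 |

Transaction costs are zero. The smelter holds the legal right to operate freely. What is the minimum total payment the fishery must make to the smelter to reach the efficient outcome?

Left alone the smelter would choose level 5 (marginal profit stays positive).
Efficient level: k* = 2 (marginal profit ≥ marginal effluent damage through 2).
The fishery must at least cover the smelter's forgone profit from cutting 5→2: 127 + 76 + 25 = 228.

£228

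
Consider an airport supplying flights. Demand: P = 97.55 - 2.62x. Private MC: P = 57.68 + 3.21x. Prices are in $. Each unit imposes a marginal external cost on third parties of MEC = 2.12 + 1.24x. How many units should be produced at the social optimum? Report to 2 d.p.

Social marginal cost = private MC + MEC = 59.80 + 4.45x.
Set SMC = demand: 59.80 + 4.45x = 97.55 - 2.62x → x* = 5.3395.

x* = 5.34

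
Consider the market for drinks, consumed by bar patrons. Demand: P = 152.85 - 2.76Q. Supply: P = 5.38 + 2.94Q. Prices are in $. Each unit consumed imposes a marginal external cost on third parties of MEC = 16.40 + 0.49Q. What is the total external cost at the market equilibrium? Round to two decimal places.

$588.29

Market equilibrium (private): 5.38 + 2.94Q = 152.85 - 2.76Q → Q_m = 25.8719.
Total external cost = ∫₀^{Q_m} (16.40 + 0.49Q) dQ = 16.40×25.8719 + ½×0.49×25.8719² = 588.2912.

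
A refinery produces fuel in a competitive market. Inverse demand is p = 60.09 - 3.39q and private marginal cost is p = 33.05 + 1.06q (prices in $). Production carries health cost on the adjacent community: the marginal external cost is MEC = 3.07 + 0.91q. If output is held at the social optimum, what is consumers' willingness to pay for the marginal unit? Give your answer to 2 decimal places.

Social marginal cost = private MC + MEC = 36.12 + 1.97q.
Set SMC = demand: 36.12 + 1.97q = 60.09 - 3.39q → q* = 4.4720.
Consumer price on the demand curve at q*: 60.09 − 3.39×4.4720 = 44.9299.

P = $44.93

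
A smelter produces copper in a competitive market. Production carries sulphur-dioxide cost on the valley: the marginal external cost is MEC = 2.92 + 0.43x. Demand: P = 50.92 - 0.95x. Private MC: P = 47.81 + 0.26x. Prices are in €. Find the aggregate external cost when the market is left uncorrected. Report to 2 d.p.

€8.93

Market equilibrium (private): 47.81 + 0.26x = 50.92 - 0.95x → x_m = 2.5702.
Total external cost = ∫₀^{x_m} (2.92 + 0.43x) dx = 2.92×2.5702 + ½×0.43×2.5702² = 8.9253.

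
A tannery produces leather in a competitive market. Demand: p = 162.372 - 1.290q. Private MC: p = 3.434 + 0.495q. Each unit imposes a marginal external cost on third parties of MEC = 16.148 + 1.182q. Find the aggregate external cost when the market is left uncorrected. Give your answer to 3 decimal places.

6123.447

Market equilibrium (private): 3.434 + 0.495q = 162.372 - 1.290q → q_m = 89.0409.
Total external cost = ∫₀^{q_m} (16.148 + 1.182q) dq = 16.148×89.0409 + ½×1.182×89.0409² = 6123.4470.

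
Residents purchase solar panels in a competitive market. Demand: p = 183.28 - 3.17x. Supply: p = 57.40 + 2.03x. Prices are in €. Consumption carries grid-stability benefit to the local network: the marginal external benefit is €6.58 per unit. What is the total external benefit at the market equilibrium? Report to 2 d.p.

€159.29

Market equilibrium (private): 57.40 + 2.03x = 183.28 - 3.17x → x_m = 24.2077.
Total external benefit = MEB × x_m = 6.58 × 24.2077 = 159.2867.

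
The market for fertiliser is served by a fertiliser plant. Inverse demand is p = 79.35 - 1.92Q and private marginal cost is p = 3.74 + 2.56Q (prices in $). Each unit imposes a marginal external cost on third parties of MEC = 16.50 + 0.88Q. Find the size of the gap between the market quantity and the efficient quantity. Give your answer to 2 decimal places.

Market equilibrium (private): 3.74 + 2.56Q = 79.35 - 1.92Q → Q_m = 16.8772.
Social marginal cost = private MC + MEC = 20.24 + 3.44Q.
Set SMC = demand: 20.24 + 3.44Q = 79.35 - 1.92Q → Q* = 11.0280.
Gap = |16.8772 − 11.0280| = 5.8492.

5.85 units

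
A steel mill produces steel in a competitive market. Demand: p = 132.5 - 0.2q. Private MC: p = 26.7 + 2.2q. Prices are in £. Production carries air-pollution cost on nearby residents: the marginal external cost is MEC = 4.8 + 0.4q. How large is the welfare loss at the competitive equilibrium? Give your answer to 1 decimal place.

Market equilibrium (private): 26.7 + 2.2q = 132.5 - 0.2q → q_m = 44.0833.
Social marginal cost = private MC + MEC = 31.5 + 2.6q.
Set SMC = demand: 31.5 + 2.6q = 132.5 - 0.2q → q* = 36.0714.
The welfare-loss triangle has base |q_m − q*| and height MEC(q_m) (the vertical gap between SMC and demand is zero at q* and MEC at q_m).
DWL = ½ × 8.0119 × 22.4333 = 89.8667.

DWL = £89.9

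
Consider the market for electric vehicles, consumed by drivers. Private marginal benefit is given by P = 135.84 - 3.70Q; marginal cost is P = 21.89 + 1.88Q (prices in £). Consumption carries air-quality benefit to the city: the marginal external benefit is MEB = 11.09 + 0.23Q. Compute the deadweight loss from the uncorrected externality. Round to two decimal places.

DWL = £23.29

Market equilibrium (private): 21.89 + 1.88Q = 135.84 - 3.70Q → Q_m = 20.4211.
Social marginal benefit = demand + MEB = 146.93 - 3.47Q.
Set SMB = MC: 146.93 - 3.47Q = 21.89 + 1.88Q → Q* = 23.3720.
Height of the DWL triangle at Q_m is SMB(Q_m) − MC(Q_m) = MEB(Q_m) = 15.7869.
DWL = ½ × 2.9509 × 15.7869 = 23.2928.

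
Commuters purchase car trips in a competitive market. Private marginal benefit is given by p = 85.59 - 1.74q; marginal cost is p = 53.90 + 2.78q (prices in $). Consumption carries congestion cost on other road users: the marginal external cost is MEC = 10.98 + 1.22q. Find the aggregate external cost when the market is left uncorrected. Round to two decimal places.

Market equilibrium (private): 53.90 + 2.78q = 85.59 - 1.74q → q_m = 7.0111.
Total external cost = ∫₀^{q_m} (10.98 + 1.22q) dq = 10.98×7.0111 + ½×1.22×7.0111² = 106.9667.

$106.97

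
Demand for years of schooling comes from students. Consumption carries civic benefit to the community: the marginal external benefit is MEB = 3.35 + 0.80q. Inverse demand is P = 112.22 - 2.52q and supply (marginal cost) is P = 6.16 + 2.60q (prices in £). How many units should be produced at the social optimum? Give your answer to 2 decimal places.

q* = 25.33

Social marginal benefit = demand + MEB = 115.57 - 1.72q.
Set SMB = MC: 115.57 - 1.72q = 6.16 + 2.60q → q* = 25.3264.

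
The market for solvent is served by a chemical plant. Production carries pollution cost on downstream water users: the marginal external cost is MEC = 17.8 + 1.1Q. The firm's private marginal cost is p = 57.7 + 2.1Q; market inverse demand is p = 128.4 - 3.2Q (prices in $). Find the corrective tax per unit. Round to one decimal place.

Social marginal cost = private MC + MEC = 75.5 + 3.2Q.
Set SMC = demand: 75.5 + 3.2Q = 128.4 - 3.2Q → Q* = 8.2656.
The Pigouvian tax equals MEC at Q*: 17.8 + 1.1×8.2656 = 26.8922.

tax = $26.9 per unit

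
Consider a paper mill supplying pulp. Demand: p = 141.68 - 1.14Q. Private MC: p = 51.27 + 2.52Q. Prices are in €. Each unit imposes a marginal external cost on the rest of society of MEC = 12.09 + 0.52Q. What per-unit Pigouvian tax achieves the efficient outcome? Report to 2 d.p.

Social marginal cost = private MC + MEC = 63.36 + 3.04Q.
Set SMC = demand: 63.36 + 3.04Q = 141.68 - 1.14Q → Q* = 18.7368.
The Pigouvian tax equals MEC at Q*: 12.09 + 0.52×18.7368 = 21.8331.

tax = €21.83 per unit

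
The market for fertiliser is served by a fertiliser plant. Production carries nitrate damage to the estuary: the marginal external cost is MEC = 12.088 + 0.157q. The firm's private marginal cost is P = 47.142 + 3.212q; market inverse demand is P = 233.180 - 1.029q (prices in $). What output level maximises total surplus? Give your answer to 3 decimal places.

Social marginal cost = private MC + MEC = 59.230 + 3.369q.
Set SMC = demand: 59.230 + 3.369q = 233.180 - 1.029q → q* = 39.5521.

q* = 39.552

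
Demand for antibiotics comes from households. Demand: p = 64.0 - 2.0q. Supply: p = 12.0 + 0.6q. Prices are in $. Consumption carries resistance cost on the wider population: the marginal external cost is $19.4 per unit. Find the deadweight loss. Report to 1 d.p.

DWL = $72.4

Market equilibrium (private): 12.0 + 0.6q = 64.0 - 2.0q → q_m = 20.0000.
Social marginal benefit = demand − MEC = 44.6 - 2.0q.
Set SMB = MC: 44.6 - 2.0q = 12.0 + 0.6q → q* = 12.5385.
Height of the DWL triangle at q_m is MC(q_m) − SMB(q_m) = MEC(q_m) = 19.4000.
DWL = ½ × 7.4615 × 19.4000 = 72.3766.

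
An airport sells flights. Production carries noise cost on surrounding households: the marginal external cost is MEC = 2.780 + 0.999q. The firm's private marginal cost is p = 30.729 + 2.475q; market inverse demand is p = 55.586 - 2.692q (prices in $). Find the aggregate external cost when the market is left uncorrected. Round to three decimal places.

Market equilibrium (private): 30.729 + 2.475q = 55.586 - 2.692q → q_m = 4.8107.
Total external cost = ∫₀^{q_m} (2.780 + 0.999q) dq = 2.780×4.8107 + ½×0.999×4.8107² = 24.9336.

$24.934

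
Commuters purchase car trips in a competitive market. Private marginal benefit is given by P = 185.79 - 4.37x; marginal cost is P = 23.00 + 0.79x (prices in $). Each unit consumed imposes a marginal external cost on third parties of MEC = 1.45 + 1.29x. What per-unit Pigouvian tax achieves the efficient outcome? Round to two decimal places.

tax = $33.72 per unit

Social marginal benefit = demand − MEC = 184.34 - 5.66x.
Set SMB = MC: 184.34 - 5.66x = 23.00 + 0.79x → x* = 25.0140.
The Pigouvian tax equals MEC at x*: 1.45 + 1.29×25.0140 = 33.7181.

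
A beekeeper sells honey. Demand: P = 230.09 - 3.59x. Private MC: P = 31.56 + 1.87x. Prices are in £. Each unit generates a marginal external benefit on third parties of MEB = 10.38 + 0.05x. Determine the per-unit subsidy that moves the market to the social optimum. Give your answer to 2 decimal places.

Social marginal cost = private MC − MEB = 21.18 + 1.82x.
Set SMC = demand: 21.18 + 1.82x = 230.09 - 3.59x → x* = 38.6155.
The Pigouvian subsidy equals MEB at x*: 10.38 + 0.05×38.6155 = 12.3108.

subsidy = £12.31 per unit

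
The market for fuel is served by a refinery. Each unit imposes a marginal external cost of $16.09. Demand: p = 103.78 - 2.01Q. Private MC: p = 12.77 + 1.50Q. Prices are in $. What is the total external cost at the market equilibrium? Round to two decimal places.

$417.19

Market equilibrium (private): 12.77 + 1.50Q = 103.78 - 2.01Q → Q_m = 25.9288.
Total external cost = MEC × Q_m = 16.09 × 25.9288 = 417.1944.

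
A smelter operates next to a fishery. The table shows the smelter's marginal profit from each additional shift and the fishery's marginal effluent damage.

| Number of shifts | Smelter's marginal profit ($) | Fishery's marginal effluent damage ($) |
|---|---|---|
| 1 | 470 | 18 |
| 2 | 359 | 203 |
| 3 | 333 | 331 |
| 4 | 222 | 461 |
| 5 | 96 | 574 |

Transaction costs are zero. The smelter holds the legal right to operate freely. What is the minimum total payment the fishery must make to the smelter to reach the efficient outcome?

Left alone the smelter would choose level 5 (marginal profit stays positive).
Efficient level: k* = 3 (marginal profit ≥ marginal effluent damage through 3).
The fishery must at least cover the smelter's forgone profit from cutting 5→3: 222 + 96 = 318.

$318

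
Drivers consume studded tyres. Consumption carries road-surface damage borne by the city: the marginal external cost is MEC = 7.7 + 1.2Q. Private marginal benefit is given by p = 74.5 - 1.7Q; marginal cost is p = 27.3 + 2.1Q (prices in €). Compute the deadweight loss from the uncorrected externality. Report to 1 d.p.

DWL = €51.1

Market equilibrium (private): 27.3 + 2.1Q = 74.5 - 1.7Q → Q_m = 12.4211.
Social marginal benefit = demand − MEC = 66.8 - 2.9Q.
Set SMB = MC: 66.8 - 2.9Q = 27.3 + 2.1Q → Q* = 7.9000.
Between Q* and Q_m the wedge MC − SMB runs linearly from 0 to MEC(Q_m), so the loss is a triangle.
DWL = ½ × 4.5211 × 22.6053 = 51.1004.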